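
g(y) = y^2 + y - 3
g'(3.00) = 7.00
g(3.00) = 9.00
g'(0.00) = 1.00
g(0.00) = -3.00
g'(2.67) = 6.34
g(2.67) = 6.80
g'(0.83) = 2.66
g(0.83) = -1.48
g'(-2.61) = -4.22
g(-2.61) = 1.20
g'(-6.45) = -11.90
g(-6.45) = 32.15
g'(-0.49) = 0.02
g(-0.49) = -3.25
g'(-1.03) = -1.06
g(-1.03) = -2.97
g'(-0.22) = 0.56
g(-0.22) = -3.17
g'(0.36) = 1.72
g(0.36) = -2.51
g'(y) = 2*y + 1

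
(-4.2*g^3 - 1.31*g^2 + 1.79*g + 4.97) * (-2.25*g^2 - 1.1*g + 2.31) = 9.45*g^5 + 7.5675*g^4 - 12.2885*g^3 - 16.1776*g^2 - 1.3321*g + 11.4807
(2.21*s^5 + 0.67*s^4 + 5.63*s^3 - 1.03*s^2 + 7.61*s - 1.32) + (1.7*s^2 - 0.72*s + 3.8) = 2.21*s^5 + 0.67*s^4 + 5.63*s^3 + 0.67*s^2 + 6.89*s + 2.48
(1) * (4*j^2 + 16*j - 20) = 4*j^2 + 16*j - 20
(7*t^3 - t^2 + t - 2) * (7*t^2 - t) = 49*t^5 - 14*t^4 + 8*t^3 - 15*t^2 + 2*t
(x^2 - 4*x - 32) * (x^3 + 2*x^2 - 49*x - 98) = x^5 - 2*x^4 - 89*x^3 + 34*x^2 + 1960*x + 3136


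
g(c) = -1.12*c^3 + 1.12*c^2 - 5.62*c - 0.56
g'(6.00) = -113.14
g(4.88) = -131.47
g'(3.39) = -36.64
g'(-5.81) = -132.05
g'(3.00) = -29.14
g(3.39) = -50.37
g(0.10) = -1.11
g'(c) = -3.36*c^2 + 2.24*c - 5.62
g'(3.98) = -49.93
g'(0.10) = -5.43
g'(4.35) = -59.46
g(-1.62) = 16.25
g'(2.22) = -17.21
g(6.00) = -235.88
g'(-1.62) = -18.07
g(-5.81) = 289.56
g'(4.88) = -74.71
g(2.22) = -19.77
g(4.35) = -96.00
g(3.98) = -75.80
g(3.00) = -37.58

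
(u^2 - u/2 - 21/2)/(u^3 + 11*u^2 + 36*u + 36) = (u - 7/2)/(u^2 + 8*u + 12)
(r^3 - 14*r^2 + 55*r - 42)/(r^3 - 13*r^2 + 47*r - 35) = (r - 6)/(r - 5)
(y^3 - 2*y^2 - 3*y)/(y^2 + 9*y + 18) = y*(y^2 - 2*y - 3)/(y^2 + 9*y + 18)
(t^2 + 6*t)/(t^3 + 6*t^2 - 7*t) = (t + 6)/(t^2 + 6*t - 7)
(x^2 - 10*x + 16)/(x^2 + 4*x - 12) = (x - 8)/(x + 6)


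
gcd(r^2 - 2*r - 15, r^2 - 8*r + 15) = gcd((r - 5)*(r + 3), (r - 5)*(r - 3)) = r - 5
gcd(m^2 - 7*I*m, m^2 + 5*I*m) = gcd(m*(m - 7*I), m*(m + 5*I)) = m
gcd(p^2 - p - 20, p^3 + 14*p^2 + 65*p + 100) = p + 4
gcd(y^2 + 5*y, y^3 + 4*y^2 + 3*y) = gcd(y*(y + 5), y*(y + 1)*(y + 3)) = y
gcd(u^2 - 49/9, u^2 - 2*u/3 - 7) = u + 7/3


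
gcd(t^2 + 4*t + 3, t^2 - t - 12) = t + 3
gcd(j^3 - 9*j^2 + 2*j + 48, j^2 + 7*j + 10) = j + 2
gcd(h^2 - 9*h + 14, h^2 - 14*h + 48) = 1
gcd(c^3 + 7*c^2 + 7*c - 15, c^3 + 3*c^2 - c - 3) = c^2 + 2*c - 3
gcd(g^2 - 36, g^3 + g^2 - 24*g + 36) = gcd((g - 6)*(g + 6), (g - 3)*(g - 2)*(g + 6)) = g + 6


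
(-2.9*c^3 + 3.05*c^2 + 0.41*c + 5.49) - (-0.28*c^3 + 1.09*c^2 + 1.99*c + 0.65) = -2.62*c^3 + 1.96*c^2 - 1.58*c + 4.84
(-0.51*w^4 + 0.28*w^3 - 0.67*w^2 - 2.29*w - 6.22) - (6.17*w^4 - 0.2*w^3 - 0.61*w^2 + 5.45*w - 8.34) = -6.68*w^4 + 0.48*w^3 - 0.0600000000000001*w^2 - 7.74*w + 2.12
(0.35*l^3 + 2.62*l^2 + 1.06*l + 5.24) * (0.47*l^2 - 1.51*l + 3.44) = 0.1645*l^5 + 0.7029*l^4 - 2.254*l^3 + 9.875*l^2 - 4.266*l + 18.0256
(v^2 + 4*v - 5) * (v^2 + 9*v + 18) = v^4 + 13*v^3 + 49*v^2 + 27*v - 90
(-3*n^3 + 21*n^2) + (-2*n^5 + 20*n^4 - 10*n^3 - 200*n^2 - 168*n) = -2*n^5 + 20*n^4 - 13*n^3 - 179*n^2 - 168*n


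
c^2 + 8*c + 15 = (c + 3)*(c + 5)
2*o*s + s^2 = s*(2*o + s)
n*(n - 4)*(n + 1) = n^3 - 3*n^2 - 4*n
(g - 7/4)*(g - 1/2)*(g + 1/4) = g^3 - 2*g^2 + 5*g/16 + 7/32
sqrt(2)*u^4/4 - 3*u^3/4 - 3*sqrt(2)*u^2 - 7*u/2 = u*(u/2 + sqrt(2)/2)*(u - 7*sqrt(2)/2)*(sqrt(2)*u/2 + 1)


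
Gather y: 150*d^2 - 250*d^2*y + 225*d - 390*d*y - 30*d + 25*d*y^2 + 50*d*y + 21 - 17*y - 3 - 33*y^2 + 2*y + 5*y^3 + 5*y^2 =150*d^2 + 195*d + 5*y^3 + y^2*(25*d - 28) + y*(-250*d^2 - 340*d - 15) + 18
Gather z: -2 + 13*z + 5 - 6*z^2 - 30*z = -6*z^2 - 17*z + 3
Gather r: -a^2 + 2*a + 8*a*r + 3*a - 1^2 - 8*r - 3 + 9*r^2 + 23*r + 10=-a^2 + 5*a + 9*r^2 + r*(8*a + 15) + 6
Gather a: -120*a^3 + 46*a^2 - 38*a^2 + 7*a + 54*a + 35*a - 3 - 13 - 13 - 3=-120*a^3 + 8*a^2 + 96*a - 32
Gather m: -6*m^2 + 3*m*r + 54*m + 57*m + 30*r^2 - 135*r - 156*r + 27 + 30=-6*m^2 + m*(3*r + 111) + 30*r^2 - 291*r + 57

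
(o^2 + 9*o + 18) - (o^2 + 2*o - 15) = 7*o + 33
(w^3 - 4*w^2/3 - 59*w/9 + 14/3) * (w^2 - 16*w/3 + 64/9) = w^5 - 20*w^4/3 + 23*w^3/3 + 814*w^2/27 - 5792*w/81 + 896/27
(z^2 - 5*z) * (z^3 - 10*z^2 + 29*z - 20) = z^5 - 15*z^4 + 79*z^3 - 165*z^2 + 100*z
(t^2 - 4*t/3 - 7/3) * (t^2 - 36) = t^4 - 4*t^3/3 - 115*t^2/3 + 48*t + 84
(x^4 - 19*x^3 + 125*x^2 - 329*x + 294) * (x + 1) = x^5 - 18*x^4 + 106*x^3 - 204*x^2 - 35*x + 294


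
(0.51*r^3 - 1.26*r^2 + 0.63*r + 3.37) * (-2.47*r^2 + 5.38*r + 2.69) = -1.2597*r^5 + 5.856*r^4 - 6.963*r^3 - 8.3239*r^2 + 19.8253*r + 9.0653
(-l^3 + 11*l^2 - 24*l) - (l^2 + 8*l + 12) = -l^3 + 10*l^2 - 32*l - 12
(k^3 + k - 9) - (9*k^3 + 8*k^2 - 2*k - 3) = -8*k^3 - 8*k^2 + 3*k - 6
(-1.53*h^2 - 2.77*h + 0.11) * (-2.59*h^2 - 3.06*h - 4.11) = 3.9627*h^4 + 11.8561*h^3 + 14.4796*h^2 + 11.0481*h - 0.4521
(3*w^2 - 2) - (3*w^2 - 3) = 1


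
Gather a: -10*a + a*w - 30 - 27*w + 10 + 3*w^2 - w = a*(w - 10) + 3*w^2 - 28*w - 20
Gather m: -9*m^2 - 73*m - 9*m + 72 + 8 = -9*m^2 - 82*m + 80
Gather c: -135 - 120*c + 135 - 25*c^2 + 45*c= -25*c^2 - 75*c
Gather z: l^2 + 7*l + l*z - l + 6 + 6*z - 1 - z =l^2 + 6*l + z*(l + 5) + 5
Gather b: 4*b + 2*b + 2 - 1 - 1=6*b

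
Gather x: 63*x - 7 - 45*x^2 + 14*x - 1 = -45*x^2 + 77*x - 8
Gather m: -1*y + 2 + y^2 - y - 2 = y^2 - 2*y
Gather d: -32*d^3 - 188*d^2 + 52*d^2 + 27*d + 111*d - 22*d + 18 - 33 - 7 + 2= -32*d^3 - 136*d^2 + 116*d - 20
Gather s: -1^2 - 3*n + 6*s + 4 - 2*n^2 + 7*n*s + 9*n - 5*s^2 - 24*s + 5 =-2*n^2 + 6*n - 5*s^2 + s*(7*n - 18) + 8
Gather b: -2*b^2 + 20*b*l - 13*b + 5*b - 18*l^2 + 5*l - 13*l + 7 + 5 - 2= -2*b^2 + b*(20*l - 8) - 18*l^2 - 8*l + 10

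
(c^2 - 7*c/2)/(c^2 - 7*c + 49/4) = 2*c/(2*c - 7)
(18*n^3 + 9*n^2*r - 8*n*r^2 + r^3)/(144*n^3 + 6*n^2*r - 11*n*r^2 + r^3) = (-3*n^2 - 2*n*r + r^2)/(-24*n^2 - 5*n*r + r^2)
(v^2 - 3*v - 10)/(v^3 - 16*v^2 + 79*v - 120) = (v + 2)/(v^2 - 11*v + 24)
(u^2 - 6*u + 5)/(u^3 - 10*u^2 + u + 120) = (u - 1)/(u^2 - 5*u - 24)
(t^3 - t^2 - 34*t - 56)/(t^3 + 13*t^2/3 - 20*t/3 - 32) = 3*(t^2 - 5*t - 14)/(3*t^2 + t - 24)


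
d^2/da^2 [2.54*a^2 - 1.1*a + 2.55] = 5.08000000000000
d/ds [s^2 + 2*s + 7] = 2*s + 2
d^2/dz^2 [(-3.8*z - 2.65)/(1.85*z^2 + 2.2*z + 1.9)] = (-(3.7*z + 2.2)*(3.8*z + 2.65)*(7.4*z + 4.4) + (42.18*z + 26.525)*(1.85*z^2 + 2.2*z + 1.9))/(1.85*z^2 + 2.2*z + 1.9)^3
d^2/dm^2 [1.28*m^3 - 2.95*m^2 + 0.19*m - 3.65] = 7.68*m - 5.9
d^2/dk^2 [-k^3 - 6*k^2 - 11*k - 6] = -6*k - 12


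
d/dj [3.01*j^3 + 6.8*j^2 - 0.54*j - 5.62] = 9.03*j^2 + 13.6*j - 0.54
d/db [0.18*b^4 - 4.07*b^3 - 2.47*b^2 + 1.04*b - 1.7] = 0.72*b^3 - 12.21*b^2 - 4.94*b + 1.04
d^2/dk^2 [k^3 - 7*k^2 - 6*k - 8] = 6*k - 14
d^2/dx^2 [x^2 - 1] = 2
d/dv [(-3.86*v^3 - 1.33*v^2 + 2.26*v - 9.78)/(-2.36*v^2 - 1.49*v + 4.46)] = (9.1096*v^4 + 11.5028*v^3 - 44.3315*v^2 - 58.0252*v - 4.4926)/(5.5696*v^4 + 7.0328*v^3 - 18.8311*v^2 - 13.2908*v + 19.8916)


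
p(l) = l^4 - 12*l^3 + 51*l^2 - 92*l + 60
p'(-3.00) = -830.00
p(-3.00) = 1200.00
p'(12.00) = 2860.00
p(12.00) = 6300.00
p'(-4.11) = -1397.04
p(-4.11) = 2418.08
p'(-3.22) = -927.25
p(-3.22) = 1393.17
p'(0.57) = -44.82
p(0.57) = 22.01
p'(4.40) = 0.58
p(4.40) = -4.84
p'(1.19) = -14.86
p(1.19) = 4.52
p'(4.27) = -1.43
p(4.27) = -4.78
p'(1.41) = -8.54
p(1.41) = 1.99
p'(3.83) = -4.69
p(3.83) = -3.25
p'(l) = 4*l^3 - 36*l^2 + 102*l - 92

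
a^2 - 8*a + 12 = (a - 6)*(a - 2)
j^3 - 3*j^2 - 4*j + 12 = (j - 3)*(j - 2)*(j + 2)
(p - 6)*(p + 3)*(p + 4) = p^3 + p^2 - 30*p - 72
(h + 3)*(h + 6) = h^2 + 9*h + 18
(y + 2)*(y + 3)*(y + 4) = y^3 + 9*y^2 + 26*y + 24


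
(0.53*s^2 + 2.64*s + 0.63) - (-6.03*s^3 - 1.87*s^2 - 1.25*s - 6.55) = 6.03*s^3 + 2.4*s^2 + 3.89*s + 7.18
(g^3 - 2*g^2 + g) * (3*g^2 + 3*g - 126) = 3*g^5 - 3*g^4 - 129*g^3 + 255*g^2 - 126*g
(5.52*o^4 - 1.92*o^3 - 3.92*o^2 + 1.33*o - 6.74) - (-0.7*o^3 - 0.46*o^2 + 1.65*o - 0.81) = 5.52*o^4 - 1.22*o^3 - 3.46*o^2 - 0.32*o - 5.93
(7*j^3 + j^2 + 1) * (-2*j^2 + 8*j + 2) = -14*j^5 + 54*j^4 + 22*j^3 + 8*j + 2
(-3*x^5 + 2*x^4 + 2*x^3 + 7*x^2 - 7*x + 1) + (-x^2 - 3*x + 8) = -3*x^5 + 2*x^4 + 2*x^3 + 6*x^2 - 10*x + 9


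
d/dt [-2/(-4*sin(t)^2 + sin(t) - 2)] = 2*(1 - 8*sin(t))*cos(t)/(4*sin(t)^2 - sin(t) + 2)^2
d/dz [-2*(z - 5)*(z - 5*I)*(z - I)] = -6*z^2 + z*(20 + 24*I) + 10 - 60*I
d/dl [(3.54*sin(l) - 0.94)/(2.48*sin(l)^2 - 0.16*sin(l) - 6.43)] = (-8.7792*sin(l)^2 + 4.6624*sin(l) - 22.9126)*cos(l)/(6.1504*sin(l)^4 - 0.7936*sin(l)^3 - 31.8672*sin(l)^2 + 2.0576*sin(l) + 41.3449)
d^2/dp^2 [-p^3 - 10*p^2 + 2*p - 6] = -6*p - 20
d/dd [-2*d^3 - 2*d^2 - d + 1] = -6*d^2 - 4*d - 1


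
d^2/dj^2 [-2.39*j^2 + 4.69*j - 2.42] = -4.78000000000000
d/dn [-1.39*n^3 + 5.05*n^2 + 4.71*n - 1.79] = -4.17*n^2 + 10.1*n + 4.71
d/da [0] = 0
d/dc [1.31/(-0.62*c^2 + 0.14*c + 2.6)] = (1.6244*c - 0.1834)/(-0.62*c^2 + 0.14*c + 2.6)^2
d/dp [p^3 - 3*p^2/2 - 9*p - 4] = 3*p^2 - 3*p - 9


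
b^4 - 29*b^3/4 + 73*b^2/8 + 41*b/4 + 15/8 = (b - 5)*(b - 3)*(b + 1/4)*(b + 1/2)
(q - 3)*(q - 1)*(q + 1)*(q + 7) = q^4 + 4*q^3 - 22*q^2 - 4*q + 21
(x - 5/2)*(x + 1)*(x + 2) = x^3 + x^2/2 - 11*x/2 - 5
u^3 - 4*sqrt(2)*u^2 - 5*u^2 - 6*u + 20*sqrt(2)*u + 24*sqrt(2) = (u - 6)*(u + 1)*(u - 4*sqrt(2))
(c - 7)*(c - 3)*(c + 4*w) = c^3 + 4*c^2*w - 10*c^2 - 40*c*w + 21*c + 84*w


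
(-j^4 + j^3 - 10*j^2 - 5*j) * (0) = 0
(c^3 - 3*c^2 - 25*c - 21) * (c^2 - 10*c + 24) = c^5 - 13*c^4 + 29*c^3 + 157*c^2 - 390*c - 504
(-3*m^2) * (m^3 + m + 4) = -3*m^5 - 3*m^3 - 12*m^2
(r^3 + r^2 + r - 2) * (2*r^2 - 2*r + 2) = 2*r^5 + 2*r^3 - 4*r^2 + 6*r - 4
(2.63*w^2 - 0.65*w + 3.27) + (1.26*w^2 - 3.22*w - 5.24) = 3.89*w^2 - 3.87*w - 1.97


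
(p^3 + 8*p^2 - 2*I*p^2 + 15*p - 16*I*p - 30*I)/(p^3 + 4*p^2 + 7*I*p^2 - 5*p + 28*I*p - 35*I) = (p^2 + p*(3 - 2*I) - 6*I)/(p^2 + p*(-1 + 7*I) - 7*I)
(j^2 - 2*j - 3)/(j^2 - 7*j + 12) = (j + 1)/(j - 4)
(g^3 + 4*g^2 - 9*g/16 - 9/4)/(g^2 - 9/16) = g + 4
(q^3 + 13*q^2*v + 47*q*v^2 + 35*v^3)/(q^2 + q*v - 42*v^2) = (q^2 + 6*q*v + 5*v^2)/(q - 6*v)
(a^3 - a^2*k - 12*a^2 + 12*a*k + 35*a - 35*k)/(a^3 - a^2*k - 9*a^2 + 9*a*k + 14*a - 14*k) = (a - 5)/(a - 2)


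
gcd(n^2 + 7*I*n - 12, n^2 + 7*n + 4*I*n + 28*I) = n + 4*I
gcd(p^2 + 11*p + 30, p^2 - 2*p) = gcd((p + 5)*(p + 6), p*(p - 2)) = 1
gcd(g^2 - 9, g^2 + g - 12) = g - 3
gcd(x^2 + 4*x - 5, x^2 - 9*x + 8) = x - 1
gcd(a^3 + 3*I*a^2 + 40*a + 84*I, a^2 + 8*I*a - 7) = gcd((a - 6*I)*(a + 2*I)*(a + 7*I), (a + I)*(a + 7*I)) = a + 7*I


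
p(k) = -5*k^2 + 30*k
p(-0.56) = -18.37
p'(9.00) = -60.00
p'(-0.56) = 35.60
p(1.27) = 30.04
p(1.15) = 27.89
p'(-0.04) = 30.40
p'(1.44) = 15.60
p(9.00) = -135.00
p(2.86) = 44.90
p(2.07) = 40.68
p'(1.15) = 18.50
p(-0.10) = -3.05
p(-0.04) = -1.21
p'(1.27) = 17.30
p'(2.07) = 9.30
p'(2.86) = 1.40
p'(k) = 30 - 10*k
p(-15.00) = -1575.00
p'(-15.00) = 180.00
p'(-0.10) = 31.00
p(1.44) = 32.83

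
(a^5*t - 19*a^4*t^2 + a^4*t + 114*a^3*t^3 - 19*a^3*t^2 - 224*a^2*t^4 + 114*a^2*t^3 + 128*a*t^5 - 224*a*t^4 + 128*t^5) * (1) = a^5*t - 19*a^4*t^2 + a^4*t + 114*a^3*t^3 - 19*a^3*t^2 - 224*a^2*t^4 + 114*a^2*t^3 + 128*a*t^5 - 224*a*t^4 + 128*t^5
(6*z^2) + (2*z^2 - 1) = 8*z^2 - 1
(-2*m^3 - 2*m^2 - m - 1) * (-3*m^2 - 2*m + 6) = 6*m^5 + 10*m^4 - 5*m^3 - 7*m^2 - 4*m - 6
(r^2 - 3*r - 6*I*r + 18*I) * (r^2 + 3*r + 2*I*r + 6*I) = r^4 - 4*I*r^3 + 3*r^2 + 36*I*r - 108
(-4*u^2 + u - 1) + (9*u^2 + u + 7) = 5*u^2 + 2*u + 6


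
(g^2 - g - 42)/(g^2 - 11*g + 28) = (g + 6)/(g - 4)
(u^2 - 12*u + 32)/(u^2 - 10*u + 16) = (u - 4)/(u - 2)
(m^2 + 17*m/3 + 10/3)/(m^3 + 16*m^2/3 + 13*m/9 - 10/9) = 3/(3*m - 1)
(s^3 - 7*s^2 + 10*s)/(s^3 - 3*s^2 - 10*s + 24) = s*(s - 5)/(s^2 - s - 12)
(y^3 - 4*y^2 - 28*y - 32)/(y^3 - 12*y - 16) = (y - 8)/(y - 4)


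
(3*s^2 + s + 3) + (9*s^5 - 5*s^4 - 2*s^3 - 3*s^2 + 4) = 9*s^5 - 5*s^4 - 2*s^3 + s + 7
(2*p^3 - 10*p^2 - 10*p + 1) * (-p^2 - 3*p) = -2*p^5 + 4*p^4 + 40*p^3 + 29*p^2 - 3*p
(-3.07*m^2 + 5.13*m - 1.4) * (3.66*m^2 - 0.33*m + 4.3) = -11.2362*m^4 + 19.7889*m^3 - 20.0179*m^2 + 22.521*m - 6.02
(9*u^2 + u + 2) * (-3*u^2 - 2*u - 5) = -27*u^4 - 21*u^3 - 53*u^2 - 9*u - 10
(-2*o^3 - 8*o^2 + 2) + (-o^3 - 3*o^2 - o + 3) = -3*o^3 - 11*o^2 - o + 5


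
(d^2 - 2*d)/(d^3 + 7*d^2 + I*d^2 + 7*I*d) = (d - 2)/(d^2 + d*(7 + I) + 7*I)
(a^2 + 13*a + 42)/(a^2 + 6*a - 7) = (a + 6)/(a - 1)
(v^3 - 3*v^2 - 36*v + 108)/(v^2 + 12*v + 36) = (v^2 - 9*v + 18)/(v + 6)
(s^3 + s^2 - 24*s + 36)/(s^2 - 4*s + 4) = (s^2 + 3*s - 18)/(s - 2)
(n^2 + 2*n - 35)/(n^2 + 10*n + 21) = (n - 5)/(n + 3)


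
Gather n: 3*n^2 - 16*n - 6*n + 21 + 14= 3*n^2 - 22*n + 35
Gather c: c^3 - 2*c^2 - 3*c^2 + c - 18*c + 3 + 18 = c^3 - 5*c^2 - 17*c + 21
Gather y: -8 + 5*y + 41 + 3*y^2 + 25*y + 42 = 3*y^2 + 30*y + 75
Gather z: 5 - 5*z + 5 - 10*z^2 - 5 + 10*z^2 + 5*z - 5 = 0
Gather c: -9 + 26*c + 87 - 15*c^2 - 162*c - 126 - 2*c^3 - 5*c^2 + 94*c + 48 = -2*c^3 - 20*c^2 - 42*c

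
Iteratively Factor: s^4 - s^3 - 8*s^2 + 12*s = (s - 2)*(s^3 + s^2 - 6*s) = (s - 2)^2*(s^2 + 3*s) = (s - 2)^2*(s + 3)*(s)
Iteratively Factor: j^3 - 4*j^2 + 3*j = (j - 1)*(j^2 - 3*j) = j*(j - 1)*(j - 3)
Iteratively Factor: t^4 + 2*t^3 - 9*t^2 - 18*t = (t + 2)*(t^3 - 9*t) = (t + 2)*(t + 3)*(t^2 - 3*t) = (t - 3)*(t + 2)*(t + 3)*(t)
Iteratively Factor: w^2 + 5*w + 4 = (w + 4)*(w + 1)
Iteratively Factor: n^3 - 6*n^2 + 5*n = (n)*(n^2 - 6*n + 5) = n*(n - 1)*(n - 5)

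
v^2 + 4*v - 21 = (v - 3)*(v + 7)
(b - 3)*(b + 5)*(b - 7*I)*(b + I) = b^4 + 2*b^3 - 6*I*b^3 - 8*b^2 - 12*I*b^2 + 14*b + 90*I*b - 105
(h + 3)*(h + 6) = h^2 + 9*h + 18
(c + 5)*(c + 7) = c^2 + 12*c + 35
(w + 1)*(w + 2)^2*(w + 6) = w^4 + 11*w^3 + 38*w^2 + 52*w + 24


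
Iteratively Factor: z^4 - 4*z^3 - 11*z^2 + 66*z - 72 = (z - 3)*(z^3 - z^2 - 14*z + 24) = (z - 3)*(z - 2)*(z^2 + z - 12) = (z - 3)^2*(z - 2)*(z + 4)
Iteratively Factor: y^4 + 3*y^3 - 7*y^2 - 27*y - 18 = (y + 3)*(y^3 - 7*y - 6) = (y + 2)*(y + 3)*(y^2 - 2*y - 3) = (y + 1)*(y + 2)*(y + 3)*(y - 3)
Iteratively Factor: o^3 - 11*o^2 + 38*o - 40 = (o - 2)*(o^2 - 9*o + 20) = (o - 4)*(o - 2)*(o - 5)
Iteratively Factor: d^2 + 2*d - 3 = (d - 1)*(d + 3)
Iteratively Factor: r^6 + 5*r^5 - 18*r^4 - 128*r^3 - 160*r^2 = (r - 5)*(r^5 + 10*r^4 + 32*r^3 + 32*r^2) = (r - 5)*(r + 2)*(r^4 + 8*r^3 + 16*r^2) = r*(r - 5)*(r + 2)*(r^3 + 8*r^2 + 16*r) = r^2*(r - 5)*(r + 2)*(r^2 + 8*r + 16) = r^2*(r - 5)*(r + 2)*(r + 4)*(r + 4)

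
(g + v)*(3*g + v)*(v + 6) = 3*g^2*v + 18*g^2 + 4*g*v^2 + 24*g*v + v^3 + 6*v^2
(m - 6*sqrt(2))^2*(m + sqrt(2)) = m^3 - 11*sqrt(2)*m^2 + 48*m + 72*sqrt(2)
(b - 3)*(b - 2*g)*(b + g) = b^3 - b^2*g - 3*b^2 - 2*b*g^2 + 3*b*g + 6*g^2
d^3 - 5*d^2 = d^2*(d - 5)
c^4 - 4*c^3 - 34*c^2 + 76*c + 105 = (c - 7)*(c - 3)*(c + 1)*(c + 5)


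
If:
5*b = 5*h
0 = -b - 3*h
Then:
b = 0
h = 0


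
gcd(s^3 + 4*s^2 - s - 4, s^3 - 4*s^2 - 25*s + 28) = s^2 + 3*s - 4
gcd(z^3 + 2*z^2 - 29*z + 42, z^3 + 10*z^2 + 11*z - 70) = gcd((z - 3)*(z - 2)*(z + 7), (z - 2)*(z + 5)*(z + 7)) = z^2 + 5*z - 14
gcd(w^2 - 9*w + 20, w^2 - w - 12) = w - 4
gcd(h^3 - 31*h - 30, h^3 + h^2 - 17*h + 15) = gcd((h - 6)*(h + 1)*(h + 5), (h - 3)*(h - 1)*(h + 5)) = h + 5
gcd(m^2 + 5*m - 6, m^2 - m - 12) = 1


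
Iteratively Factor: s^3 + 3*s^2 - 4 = (s + 2)*(s^2 + s - 2) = (s - 1)*(s + 2)*(s + 2)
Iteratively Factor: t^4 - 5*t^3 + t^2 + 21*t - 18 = (t - 1)*(t^3 - 4*t^2 - 3*t + 18) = (t - 3)*(t - 1)*(t^2 - t - 6) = (t - 3)*(t - 1)*(t + 2)*(t - 3)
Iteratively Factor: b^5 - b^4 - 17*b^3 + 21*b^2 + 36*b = (b + 4)*(b^4 - 5*b^3 + 3*b^2 + 9*b) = b*(b + 4)*(b^3 - 5*b^2 + 3*b + 9) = b*(b + 1)*(b + 4)*(b^2 - 6*b + 9) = b*(b - 3)*(b + 1)*(b + 4)*(b - 3)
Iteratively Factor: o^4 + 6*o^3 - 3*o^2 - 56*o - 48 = (o - 3)*(o^3 + 9*o^2 + 24*o + 16) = (o - 3)*(o + 1)*(o^2 + 8*o + 16) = (o - 3)*(o + 1)*(o + 4)*(o + 4)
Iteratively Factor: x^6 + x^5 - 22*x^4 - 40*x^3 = (x)*(x^5 + x^4 - 22*x^3 - 40*x^2) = x^2*(x^4 + x^3 - 22*x^2 - 40*x) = x^2*(x + 2)*(x^3 - x^2 - 20*x) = x^3*(x + 2)*(x^2 - x - 20) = x^3*(x + 2)*(x + 4)*(x - 5)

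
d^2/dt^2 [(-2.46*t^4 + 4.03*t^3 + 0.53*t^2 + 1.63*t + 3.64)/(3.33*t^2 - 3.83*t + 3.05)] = (-54.557388*t^6 + 188.247564*t^5 - 366.422904*t^4 + 545.822732*t^3 - 347.184564*t^2 - 152.941296*t + 80.792612)/(36.926037*t^6 - 127.411461*t^5 + 248.005746*t^4 - 289.578257*t^3 + 227.15241*t^2 - 106.885725*t + 28.372625)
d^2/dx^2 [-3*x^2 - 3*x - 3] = -6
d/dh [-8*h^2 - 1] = -16*h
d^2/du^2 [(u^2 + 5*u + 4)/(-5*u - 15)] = 4/(5*(u^3 + 9*u^2 + 27*u + 27))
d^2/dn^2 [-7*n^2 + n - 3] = -14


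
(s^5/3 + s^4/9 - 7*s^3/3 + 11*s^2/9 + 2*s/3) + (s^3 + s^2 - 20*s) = s^5/3 + s^4/9 - 4*s^3/3 + 20*s^2/9 - 58*s/3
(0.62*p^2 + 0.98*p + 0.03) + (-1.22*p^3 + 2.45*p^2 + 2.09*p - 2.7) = -1.22*p^3 + 3.07*p^2 + 3.07*p - 2.67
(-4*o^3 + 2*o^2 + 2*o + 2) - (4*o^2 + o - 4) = -4*o^3 - 2*o^2 + o + 6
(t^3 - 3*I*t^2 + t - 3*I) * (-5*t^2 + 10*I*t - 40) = -5*t^5 + 25*I*t^4 - 15*t^3 + 145*I*t^2 - 10*t + 120*I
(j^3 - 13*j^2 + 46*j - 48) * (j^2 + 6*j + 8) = j^5 - 7*j^4 - 24*j^3 + 124*j^2 + 80*j - 384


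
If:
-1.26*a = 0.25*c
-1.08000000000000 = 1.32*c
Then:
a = 0.16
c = -0.82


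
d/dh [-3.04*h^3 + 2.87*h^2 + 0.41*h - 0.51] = -9.12*h^2 + 5.74*h + 0.41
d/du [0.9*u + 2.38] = 0.900000000000000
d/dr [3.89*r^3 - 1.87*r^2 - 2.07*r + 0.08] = 11.67*r^2 - 3.74*r - 2.07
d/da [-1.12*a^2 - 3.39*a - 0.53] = -2.24*a - 3.39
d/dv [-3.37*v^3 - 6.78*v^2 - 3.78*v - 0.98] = -10.11*v^2 - 13.56*v - 3.78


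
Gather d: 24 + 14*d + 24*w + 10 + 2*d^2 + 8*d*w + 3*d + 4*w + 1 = 2*d^2 + d*(8*w + 17) + 28*w + 35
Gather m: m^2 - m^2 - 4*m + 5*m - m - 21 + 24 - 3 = 0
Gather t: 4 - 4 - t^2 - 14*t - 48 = -t^2 - 14*t - 48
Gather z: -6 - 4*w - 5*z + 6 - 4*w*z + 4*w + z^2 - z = z^2 + z*(-4*w - 6)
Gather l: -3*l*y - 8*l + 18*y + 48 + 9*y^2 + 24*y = l*(-3*y - 8) + 9*y^2 + 42*y + 48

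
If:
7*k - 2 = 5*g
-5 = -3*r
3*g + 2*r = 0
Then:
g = -10/9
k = -32/63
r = 5/3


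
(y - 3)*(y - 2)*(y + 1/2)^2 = y^4 - 4*y^3 + 5*y^2/4 + 19*y/4 + 3/2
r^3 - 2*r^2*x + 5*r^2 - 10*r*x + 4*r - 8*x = (r + 1)*(r + 4)*(r - 2*x)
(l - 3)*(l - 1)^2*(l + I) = l^4 - 5*l^3 + I*l^3 + 7*l^2 - 5*I*l^2 - 3*l + 7*I*l - 3*I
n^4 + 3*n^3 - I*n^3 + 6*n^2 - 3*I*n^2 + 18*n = n*(n + 3)*(n - 3*I)*(n + 2*I)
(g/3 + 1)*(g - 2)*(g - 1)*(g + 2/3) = g^4/3 + 2*g^3/9 - 7*g^2/3 + 4*g/9 + 4/3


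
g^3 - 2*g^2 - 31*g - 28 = (g - 7)*(g + 1)*(g + 4)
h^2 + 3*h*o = h*(h + 3*o)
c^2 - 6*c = c*(c - 6)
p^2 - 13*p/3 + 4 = (p - 3)*(p - 4/3)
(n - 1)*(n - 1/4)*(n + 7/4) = n^3 + n^2/2 - 31*n/16 + 7/16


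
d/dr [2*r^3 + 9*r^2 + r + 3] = 6*r^2 + 18*r + 1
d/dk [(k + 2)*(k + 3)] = 2*k + 5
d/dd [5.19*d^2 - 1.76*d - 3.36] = 10.38*d - 1.76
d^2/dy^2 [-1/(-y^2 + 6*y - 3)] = 2*(-y^2 + 6*y + 4*(y - 3)^2 - 3)/(y^2 - 6*y + 3)^3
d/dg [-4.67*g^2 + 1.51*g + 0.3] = 1.51 - 9.34*g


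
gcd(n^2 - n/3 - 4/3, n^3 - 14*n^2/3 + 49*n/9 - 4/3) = n - 4/3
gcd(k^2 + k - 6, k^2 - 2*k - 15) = k + 3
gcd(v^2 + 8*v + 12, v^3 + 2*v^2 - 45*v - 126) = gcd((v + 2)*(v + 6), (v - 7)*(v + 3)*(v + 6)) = v + 6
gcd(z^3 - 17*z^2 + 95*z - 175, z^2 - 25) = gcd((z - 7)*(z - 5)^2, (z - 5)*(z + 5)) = z - 5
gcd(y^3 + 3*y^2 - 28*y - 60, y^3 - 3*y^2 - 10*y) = y^2 - 3*y - 10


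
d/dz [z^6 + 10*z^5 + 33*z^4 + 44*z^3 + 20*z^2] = 2*z*(3*z^4 + 25*z^3 + 66*z^2 + 66*z + 20)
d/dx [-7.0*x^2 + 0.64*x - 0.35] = 0.64 - 14.0*x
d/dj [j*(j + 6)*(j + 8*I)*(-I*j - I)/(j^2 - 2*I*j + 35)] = (-2*I*j^5 + j^4*(2 - 7*I) + j^3*(-28 - 172*I) + j^2*(780 - 847*I) + j*(3920 - 420*I) + 1680)/(j^4 - 4*I*j^3 + 66*j^2 - 140*I*j + 1225)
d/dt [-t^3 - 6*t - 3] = -3*t^2 - 6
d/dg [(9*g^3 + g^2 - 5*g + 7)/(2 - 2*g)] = (-9*g^3 + 13*g^2 + g + 1)/(g^2 - 2*g + 1)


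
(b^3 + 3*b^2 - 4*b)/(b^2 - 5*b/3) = 3*(b^2 + 3*b - 4)/(3*b - 5)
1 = 1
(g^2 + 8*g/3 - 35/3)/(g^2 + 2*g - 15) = (g - 7/3)/(g - 3)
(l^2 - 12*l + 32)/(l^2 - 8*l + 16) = (l - 8)/(l - 4)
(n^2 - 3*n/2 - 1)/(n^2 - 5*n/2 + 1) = (2*n + 1)/(2*n - 1)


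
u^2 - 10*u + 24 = (u - 6)*(u - 4)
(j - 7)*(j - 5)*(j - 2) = j^3 - 14*j^2 + 59*j - 70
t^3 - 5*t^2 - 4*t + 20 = (t - 5)*(t - 2)*(t + 2)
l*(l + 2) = l^2 + 2*l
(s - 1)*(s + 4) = s^2 + 3*s - 4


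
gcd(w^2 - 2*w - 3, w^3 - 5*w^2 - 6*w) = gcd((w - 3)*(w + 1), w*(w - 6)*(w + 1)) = w + 1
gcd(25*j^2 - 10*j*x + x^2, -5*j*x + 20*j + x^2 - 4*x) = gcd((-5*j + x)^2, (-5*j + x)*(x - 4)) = -5*j + x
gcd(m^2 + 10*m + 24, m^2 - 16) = m + 4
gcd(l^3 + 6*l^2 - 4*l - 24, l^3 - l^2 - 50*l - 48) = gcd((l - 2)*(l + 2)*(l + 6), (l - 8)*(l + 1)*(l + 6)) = l + 6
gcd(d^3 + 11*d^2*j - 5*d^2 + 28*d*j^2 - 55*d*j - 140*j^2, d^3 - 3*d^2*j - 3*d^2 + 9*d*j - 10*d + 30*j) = d - 5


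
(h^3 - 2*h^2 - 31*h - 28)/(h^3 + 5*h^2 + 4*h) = (h - 7)/h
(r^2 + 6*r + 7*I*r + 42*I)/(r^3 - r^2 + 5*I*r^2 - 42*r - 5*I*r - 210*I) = (r + 7*I)/(r^2 + r*(-7 + 5*I) - 35*I)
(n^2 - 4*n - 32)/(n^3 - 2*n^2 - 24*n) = (n - 8)/(n*(n - 6))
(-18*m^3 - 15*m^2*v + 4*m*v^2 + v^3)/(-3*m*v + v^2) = 6*m^2/v + 7*m + v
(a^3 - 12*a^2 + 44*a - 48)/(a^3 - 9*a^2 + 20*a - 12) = (a - 4)/(a - 1)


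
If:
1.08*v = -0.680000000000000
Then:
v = -0.63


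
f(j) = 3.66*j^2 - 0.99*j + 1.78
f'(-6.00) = -44.91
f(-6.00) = 139.48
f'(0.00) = -0.99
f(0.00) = 1.78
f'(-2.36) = -18.27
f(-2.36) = 24.50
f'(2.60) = 18.04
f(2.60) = 23.95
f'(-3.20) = -24.41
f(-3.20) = 42.43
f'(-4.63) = -34.88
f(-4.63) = 84.82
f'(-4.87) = -36.64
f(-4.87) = 93.41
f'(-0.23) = -2.67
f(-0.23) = 2.20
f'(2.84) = 19.80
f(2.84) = 28.49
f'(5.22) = 37.22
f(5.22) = 96.34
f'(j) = 7.32*j - 0.99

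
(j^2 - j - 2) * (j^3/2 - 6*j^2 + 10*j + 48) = j^5/2 - 13*j^4/2 + 15*j^3 + 50*j^2 - 68*j - 96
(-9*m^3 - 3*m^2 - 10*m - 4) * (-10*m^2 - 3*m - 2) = 90*m^5 + 57*m^4 + 127*m^3 + 76*m^2 + 32*m + 8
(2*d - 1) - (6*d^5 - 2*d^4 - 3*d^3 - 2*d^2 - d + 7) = -6*d^5 + 2*d^4 + 3*d^3 + 2*d^2 + 3*d - 8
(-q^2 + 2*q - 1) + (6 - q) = -q^2 + q + 5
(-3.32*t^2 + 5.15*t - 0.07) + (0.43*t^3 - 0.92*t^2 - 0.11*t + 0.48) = 0.43*t^3 - 4.24*t^2 + 5.04*t + 0.41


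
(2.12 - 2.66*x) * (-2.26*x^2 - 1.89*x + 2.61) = 6.0116*x^3 + 0.2362*x^2 - 10.9494*x + 5.5332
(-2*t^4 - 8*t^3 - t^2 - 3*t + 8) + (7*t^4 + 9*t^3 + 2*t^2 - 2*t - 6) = 5*t^4 + t^3 + t^2 - 5*t + 2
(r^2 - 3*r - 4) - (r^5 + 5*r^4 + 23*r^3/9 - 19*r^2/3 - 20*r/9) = -r^5 - 5*r^4 - 23*r^3/9 + 22*r^2/3 - 7*r/9 - 4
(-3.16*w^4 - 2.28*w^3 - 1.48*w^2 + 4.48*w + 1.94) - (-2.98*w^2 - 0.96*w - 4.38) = -3.16*w^4 - 2.28*w^3 + 1.5*w^2 + 5.44*w + 6.32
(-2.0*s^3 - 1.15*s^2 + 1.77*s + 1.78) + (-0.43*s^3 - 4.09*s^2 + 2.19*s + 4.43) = -2.43*s^3 - 5.24*s^2 + 3.96*s + 6.21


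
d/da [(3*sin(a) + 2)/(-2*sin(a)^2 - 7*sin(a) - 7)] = (6*sin(a)^2 + 8*sin(a) - 7)*cos(a)/(7*sin(a) - cos(2*a) + 8)^2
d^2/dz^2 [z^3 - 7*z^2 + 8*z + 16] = 6*z - 14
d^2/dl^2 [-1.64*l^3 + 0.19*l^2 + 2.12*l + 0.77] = 0.38 - 9.84*l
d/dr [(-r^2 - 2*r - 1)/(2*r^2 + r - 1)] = 3/(4*r^2 - 4*r + 1)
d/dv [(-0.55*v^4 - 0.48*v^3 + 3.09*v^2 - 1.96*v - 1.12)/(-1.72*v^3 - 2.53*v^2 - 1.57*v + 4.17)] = (0.946*v^6 + 2.783*v^5 + 9.1197*v^4 - 14.4092*v^3 - 21.5941*v^2 + 20.1034*v - 9.9316)/(2.9584*v^6 + 8.7032*v^5 + 11.8017*v^4 - 6.4006*v^3 - 18.6353*v^2 - 13.0938*v + 17.3889)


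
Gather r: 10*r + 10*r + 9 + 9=20*r + 18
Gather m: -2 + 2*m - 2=2*m - 4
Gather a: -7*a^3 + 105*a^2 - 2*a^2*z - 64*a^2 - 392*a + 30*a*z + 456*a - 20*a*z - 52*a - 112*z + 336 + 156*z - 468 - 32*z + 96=-7*a^3 + a^2*(41 - 2*z) + a*(10*z + 12) + 12*z - 36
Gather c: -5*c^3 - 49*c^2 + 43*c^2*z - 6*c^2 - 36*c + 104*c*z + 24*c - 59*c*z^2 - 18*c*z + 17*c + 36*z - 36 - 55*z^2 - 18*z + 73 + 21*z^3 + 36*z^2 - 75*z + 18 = -5*c^3 + c^2*(43*z - 55) + c*(-59*z^2 + 86*z + 5) + 21*z^3 - 19*z^2 - 57*z + 55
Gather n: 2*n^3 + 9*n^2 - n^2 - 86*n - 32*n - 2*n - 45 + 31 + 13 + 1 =2*n^3 + 8*n^2 - 120*n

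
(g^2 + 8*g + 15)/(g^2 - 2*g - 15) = (g + 5)/(g - 5)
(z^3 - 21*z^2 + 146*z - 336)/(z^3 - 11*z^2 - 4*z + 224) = (z - 6)/(z + 4)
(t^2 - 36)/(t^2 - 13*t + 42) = (t + 6)/(t - 7)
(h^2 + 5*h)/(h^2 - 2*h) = (h + 5)/(h - 2)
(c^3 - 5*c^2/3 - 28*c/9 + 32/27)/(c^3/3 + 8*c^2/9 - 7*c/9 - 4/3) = (27*c^3 - 45*c^2 - 84*c + 32)/(3*(3*c^3 + 8*c^2 - 7*c - 12))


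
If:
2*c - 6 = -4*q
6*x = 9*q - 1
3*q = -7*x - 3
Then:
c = 265/81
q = -11/81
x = -10/27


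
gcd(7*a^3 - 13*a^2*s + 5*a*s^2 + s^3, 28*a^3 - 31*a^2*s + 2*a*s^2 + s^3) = -7*a^2 + 6*a*s + s^2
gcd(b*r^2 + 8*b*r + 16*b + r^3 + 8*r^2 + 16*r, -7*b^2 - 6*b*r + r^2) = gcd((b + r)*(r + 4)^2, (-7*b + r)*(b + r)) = b + r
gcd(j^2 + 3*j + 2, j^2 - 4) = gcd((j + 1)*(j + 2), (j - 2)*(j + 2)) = j + 2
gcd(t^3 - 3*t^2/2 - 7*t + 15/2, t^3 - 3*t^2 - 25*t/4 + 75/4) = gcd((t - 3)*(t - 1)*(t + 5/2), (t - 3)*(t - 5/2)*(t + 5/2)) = t^2 - t/2 - 15/2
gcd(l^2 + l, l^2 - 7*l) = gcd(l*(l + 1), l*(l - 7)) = l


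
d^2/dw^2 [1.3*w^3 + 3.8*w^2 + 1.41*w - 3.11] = 7.8*w + 7.6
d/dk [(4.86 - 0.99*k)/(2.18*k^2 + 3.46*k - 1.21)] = (2.1582*k^2 - 21.1896*k - 15.6177)/(4.7524*k^4 + 15.0856*k^3 + 6.696*k^2 - 8.3732*k + 1.4641)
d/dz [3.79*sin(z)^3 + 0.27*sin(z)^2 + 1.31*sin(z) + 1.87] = (11.37*sin(z)^2 + 0.54*sin(z) + 1.31)*cos(z)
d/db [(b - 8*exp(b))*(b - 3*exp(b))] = -11*b*exp(b) + 2*b + 48*exp(2*b) - 11*exp(b)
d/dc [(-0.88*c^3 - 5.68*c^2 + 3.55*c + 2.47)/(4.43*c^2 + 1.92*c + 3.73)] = (-3.8984*c^4 - 3.3792*c^3 - 36.4793*c^2 - 64.257*c + 8.4991)/(19.6249*c^4 + 17.0112*c^3 + 36.7342*c^2 + 14.3232*c + 13.9129)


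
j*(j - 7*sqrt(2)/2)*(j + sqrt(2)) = j^3 - 5*sqrt(2)*j^2/2 - 7*j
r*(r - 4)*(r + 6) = r^3 + 2*r^2 - 24*r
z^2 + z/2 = z*(z + 1/2)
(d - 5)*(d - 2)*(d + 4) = d^3 - 3*d^2 - 18*d + 40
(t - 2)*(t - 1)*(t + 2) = t^3 - t^2 - 4*t + 4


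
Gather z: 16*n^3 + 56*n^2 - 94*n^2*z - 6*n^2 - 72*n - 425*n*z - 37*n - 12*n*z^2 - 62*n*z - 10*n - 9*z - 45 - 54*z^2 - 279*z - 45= 16*n^3 + 50*n^2 - 119*n + z^2*(-12*n - 54) + z*(-94*n^2 - 487*n - 288) - 90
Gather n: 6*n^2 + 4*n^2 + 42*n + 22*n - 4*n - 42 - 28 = 10*n^2 + 60*n - 70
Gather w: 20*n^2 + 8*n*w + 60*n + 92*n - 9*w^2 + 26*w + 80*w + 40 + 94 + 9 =20*n^2 + 152*n - 9*w^2 + w*(8*n + 106) + 143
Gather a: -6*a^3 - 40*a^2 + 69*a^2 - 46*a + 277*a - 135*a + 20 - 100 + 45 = -6*a^3 + 29*a^2 + 96*a - 35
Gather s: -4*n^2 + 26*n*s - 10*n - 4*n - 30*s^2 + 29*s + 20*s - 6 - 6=-4*n^2 - 14*n - 30*s^2 + s*(26*n + 49) - 12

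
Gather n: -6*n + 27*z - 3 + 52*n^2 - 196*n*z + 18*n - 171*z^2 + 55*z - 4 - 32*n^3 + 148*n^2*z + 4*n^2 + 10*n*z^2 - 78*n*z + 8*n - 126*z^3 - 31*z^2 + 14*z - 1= -32*n^3 + n^2*(148*z + 56) + n*(10*z^2 - 274*z + 20) - 126*z^3 - 202*z^2 + 96*z - 8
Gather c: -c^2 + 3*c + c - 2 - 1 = -c^2 + 4*c - 3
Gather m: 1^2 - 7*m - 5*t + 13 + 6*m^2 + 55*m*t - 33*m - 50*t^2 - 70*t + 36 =6*m^2 + m*(55*t - 40) - 50*t^2 - 75*t + 50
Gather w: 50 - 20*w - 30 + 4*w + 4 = 24 - 16*w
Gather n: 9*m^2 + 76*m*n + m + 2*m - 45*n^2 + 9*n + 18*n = 9*m^2 + 3*m - 45*n^2 + n*(76*m + 27)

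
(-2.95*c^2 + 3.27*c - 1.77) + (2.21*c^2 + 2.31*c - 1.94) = -0.74*c^2 + 5.58*c - 3.71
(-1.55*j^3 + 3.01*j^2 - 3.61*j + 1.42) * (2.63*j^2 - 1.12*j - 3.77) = -4.0765*j^5 + 9.6523*j^4 - 7.022*j^3 - 3.5699*j^2 + 12.0193*j - 5.3534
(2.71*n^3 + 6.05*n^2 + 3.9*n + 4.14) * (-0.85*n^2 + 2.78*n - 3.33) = -2.3035*n^5 + 2.3913*n^4 + 4.4797*n^3 - 12.8235*n^2 - 1.4778*n - 13.7862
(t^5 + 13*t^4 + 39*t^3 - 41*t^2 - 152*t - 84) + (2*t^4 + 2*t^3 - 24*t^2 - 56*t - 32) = t^5 + 15*t^4 + 41*t^3 - 65*t^2 - 208*t - 116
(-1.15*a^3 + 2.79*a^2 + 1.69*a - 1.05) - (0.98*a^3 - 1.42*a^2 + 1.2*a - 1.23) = -2.13*a^3 + 4.21*a^2 + 0.49*a + 0.18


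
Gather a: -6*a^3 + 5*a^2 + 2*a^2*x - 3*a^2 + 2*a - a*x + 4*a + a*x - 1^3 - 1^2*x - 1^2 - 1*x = -6*a^3 + a^2*(2*x + 2) + 6*a - 2*x - 2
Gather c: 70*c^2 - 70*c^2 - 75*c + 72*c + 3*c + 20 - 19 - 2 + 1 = 0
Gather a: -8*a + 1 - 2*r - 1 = -8*a - 2*r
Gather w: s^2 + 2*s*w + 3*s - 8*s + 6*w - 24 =s^2 - 5*s + w*(2*s + 6) - 24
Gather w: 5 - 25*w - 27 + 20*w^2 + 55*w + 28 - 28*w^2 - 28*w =-8*w^2 + 2*w + 6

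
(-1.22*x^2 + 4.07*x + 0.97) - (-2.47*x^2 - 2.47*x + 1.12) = 1.25*x^2 + 6.54*x - 0.15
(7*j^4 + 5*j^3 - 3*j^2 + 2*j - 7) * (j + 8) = 7*j^5 + 61*j^4 + 37*j^3 - 22*j^2 + 9*j - 56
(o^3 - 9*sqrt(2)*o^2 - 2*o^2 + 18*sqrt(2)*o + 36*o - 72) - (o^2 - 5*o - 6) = o^3 - 9*sqrt(2)*o^2 - 3*o^2 + 18*sqrt(2)*o + 41*o - 66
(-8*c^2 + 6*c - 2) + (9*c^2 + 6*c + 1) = c^2 + 12*c - 1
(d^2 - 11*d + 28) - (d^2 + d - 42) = 70 - 12*d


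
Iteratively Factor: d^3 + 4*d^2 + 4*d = (d + 2)*(d^2 + 2*d) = d*(d + 2)*(d + 2)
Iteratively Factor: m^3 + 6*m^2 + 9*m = (m)*(m^2 + 6*m + 9) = m*(m + 3)*(m + 3)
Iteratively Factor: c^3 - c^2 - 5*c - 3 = (c + 1)*(c^2 - 2*c - 3) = (c - 3)*(c + 1)*(c + 1)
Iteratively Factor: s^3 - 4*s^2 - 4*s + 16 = (s + 2)*(s^2 - 6*s + 8) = (s - 2)*(s + 2)*(s - 4)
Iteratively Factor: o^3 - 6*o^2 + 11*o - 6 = (o - 1)*(o^2 - 5*o + 6) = (o - 3)*(o - 1)*(o - 2)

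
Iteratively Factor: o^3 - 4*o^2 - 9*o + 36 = (o - 4)*(o^2 - 9) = (o - 4)*(o + 3)*(o - 3)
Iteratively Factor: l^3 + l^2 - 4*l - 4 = (l - 2)*(l^2 + 3*l + 2) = (l - 2)*(l + 2)*(l + 1)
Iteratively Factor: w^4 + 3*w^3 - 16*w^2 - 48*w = (w + 3)*(w^3 - 16*w) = w*(w + 3)*(w^2 - 16) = w*(w + 3)*(w + 4)*(w - 4)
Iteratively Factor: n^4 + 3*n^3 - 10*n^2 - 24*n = (n + 4)*(n^3 - n^2 - 6*n) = n*(n + 4)*(n^2 - n - 6) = n*(n - 3)*(n + 4)*(n + 2)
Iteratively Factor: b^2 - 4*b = (b - 4)*(b)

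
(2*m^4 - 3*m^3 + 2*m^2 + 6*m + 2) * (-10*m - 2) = -20*m^5 + 26*m^4 - 14*m^3 - 64*m^2 - 32*m - 4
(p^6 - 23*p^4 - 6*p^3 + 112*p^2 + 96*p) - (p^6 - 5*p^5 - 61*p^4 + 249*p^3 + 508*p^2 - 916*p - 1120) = 5*p^5 + 38*p^4 - 255*p^3 - 396*p^2 + 1012*p + 1120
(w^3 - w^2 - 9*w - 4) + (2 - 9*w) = w^3 - w^2 - 18*w - 2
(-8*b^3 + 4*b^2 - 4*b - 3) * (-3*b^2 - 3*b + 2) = 24*b^5 + 12*b^4 - 16*b^3 + 29*b^2 + b - 6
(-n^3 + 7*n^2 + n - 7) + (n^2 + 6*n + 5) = -n^3 + 8*n^2 + 7*n - 2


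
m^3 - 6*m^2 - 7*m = m*(m - 7)*(m + 1)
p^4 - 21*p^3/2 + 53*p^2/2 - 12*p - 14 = (p - 7)*(p - 2)^2*(p + 1/2)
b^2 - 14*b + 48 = (b - 8)*(b - 6)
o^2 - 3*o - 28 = (o - 7)*(o + 4)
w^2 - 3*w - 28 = (w - 7)*(w + 4)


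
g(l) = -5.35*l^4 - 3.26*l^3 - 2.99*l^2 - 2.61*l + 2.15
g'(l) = -21.4*l^3 - 9.78*l^2 - 5.98*l - 2.61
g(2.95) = -520.44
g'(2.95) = -654.75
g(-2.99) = -357.24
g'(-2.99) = 499.88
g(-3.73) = -896.13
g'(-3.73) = 994.18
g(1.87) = -99.93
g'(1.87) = -187.93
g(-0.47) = 2.79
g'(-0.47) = 0.26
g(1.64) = -63.25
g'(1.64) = -133.12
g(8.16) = -25709.51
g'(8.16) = -12330.06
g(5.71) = -6404.35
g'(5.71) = -4339.65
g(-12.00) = -105701.41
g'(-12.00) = 35640.03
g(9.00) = -37741.42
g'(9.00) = -16449.21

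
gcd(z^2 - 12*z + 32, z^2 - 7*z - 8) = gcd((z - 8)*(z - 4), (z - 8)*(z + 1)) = z - 8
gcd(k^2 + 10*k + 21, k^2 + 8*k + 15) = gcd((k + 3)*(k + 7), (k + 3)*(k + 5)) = k + 3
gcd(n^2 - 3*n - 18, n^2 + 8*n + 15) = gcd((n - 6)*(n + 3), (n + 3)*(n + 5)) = n + 3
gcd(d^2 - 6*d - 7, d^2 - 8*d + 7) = d - 7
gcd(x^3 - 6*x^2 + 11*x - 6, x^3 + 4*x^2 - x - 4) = x - 1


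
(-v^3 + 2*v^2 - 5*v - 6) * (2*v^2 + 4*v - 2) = -2*v^5 - 36*v^2 - 14*v + 12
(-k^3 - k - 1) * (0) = 0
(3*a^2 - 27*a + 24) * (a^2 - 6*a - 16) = 3*a^4 - 45*a^3 + 138*a^2 + 288*a - 384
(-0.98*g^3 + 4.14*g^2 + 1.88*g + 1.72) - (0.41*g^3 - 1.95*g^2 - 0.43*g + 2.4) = -1.39*g^3 + 6.09*g^2 + 2.31*g - 0.68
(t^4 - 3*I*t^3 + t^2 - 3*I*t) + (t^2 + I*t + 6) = t^4 - 3*I*t^3 + 2*t^2 - 2*I*t + 6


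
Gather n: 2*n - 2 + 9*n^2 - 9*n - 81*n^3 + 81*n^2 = -81*n^3 + 90*n^2 - 7*n - 2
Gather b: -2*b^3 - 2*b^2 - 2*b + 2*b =-2*b^3 - 2*b^2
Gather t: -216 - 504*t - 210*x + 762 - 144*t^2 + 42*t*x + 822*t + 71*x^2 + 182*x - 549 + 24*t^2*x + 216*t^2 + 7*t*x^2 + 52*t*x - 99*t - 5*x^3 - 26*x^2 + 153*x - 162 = t^2*(24*x + 72) + t*(7*x^2 + 94*x + 219) - 5*x^3 + 45*x^2 + 125*x - 165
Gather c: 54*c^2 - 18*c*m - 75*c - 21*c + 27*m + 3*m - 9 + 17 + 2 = 54*c^2 + c*(-18*m - 96) + 30*m + 10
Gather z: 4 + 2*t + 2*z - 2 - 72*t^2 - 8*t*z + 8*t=-72*t^2 + 10*t + z*(2 - 8*t) + 2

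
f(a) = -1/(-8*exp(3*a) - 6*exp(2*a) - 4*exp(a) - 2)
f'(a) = -(24*exp(3*a) + 12*exp(2*a) + 4*exp(a))/(-8*exp(3*a) - 6*exp(2*a) - 4*exp(a) - 2)^2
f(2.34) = 0.00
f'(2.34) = -0.00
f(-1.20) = 0.25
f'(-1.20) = -0.19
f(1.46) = 0.00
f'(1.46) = -0.00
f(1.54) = 0.00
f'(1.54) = -0.00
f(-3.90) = 0.48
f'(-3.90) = -0.02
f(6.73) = 0.00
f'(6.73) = -0.00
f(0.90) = 0.01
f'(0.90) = -0.02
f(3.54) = 0.00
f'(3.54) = -0.00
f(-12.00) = 0.50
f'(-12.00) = 0.00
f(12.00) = 0.00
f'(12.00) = 0.00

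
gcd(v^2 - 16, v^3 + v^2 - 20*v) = v - 4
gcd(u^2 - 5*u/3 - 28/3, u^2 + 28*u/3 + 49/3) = u + 7/3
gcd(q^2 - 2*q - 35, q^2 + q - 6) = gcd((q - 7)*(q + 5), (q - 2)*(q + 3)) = 1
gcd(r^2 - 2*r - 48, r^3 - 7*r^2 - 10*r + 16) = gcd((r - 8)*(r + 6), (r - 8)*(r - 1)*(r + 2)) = r - 8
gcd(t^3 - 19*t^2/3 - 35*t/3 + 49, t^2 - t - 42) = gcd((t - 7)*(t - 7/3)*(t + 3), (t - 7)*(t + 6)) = t - 7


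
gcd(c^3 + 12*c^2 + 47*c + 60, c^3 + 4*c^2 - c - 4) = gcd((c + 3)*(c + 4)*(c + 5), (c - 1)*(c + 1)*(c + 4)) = c + 4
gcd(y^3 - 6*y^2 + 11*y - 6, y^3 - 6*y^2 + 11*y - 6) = y^3 - 6*y^2 + 11*y - 6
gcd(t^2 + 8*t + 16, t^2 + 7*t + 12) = t + 4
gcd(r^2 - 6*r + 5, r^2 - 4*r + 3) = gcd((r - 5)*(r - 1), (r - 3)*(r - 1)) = r - 1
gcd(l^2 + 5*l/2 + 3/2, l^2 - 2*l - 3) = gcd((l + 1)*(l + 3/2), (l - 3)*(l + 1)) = l + 1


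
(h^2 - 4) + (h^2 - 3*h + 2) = 2*h^2 - 3*h - 2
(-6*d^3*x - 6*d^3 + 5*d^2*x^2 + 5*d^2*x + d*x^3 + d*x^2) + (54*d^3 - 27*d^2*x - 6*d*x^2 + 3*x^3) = -6*d^3*x + 48*d^3 + 5*d^2*x^2 - 22*d^2*x + d*x^3 - 5*d*x^2 + 3*x^3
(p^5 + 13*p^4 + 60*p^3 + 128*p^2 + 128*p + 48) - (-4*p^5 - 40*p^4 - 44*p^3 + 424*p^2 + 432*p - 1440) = 5*p^5 + 53*p^4 + 104*p^3 - 296*p^2 - 304*p + 1488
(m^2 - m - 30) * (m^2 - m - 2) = m^4 - 2*m^3 - 31*m^2 + 32*m + 60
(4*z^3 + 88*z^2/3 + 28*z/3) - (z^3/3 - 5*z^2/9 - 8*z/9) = 11*z^3/3 + 269*z^2/9 + 92*z/9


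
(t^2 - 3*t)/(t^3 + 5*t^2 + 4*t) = (t - 3)/(t^2 + 5*t + 4)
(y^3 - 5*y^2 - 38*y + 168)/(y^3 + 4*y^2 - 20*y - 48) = (y - 7)/(y + 2)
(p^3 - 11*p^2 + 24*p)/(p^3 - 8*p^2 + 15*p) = (p - 8)/(p - 5)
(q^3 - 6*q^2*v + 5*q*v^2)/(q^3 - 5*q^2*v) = (q - v)/q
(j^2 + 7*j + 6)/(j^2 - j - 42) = (j + 1)/(j - 7)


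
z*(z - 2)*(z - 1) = z^3 - 3*z^2 + 2*z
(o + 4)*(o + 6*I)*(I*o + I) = I*o^3 - 6*o^2 + 5*I*o^2 - 30*o + 4*I*o - 24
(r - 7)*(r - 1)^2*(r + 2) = r^4 - 7*r^3 - 3*r^2 + 23*r - 14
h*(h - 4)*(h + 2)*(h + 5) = h^4 + 3*h^3 - 18*h^2 - 40*h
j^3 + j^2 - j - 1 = (j - 1)*(j + 1)^2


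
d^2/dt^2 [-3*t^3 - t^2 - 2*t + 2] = -18*t - 2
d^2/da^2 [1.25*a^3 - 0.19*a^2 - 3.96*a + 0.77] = 7.5*a - 0.38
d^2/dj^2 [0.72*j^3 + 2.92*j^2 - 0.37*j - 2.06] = 4.32*j + 5.84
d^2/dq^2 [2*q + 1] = 0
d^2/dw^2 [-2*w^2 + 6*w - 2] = -4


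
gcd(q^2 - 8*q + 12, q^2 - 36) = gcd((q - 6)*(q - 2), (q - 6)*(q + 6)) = q - 6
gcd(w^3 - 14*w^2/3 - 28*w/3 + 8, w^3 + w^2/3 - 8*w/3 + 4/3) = w^2 + 4*w/3 - 4/3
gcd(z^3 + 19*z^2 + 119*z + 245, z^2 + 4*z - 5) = z + 5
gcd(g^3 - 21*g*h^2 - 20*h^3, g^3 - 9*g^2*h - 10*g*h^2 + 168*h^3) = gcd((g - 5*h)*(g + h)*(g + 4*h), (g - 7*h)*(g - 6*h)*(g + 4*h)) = g + 4*h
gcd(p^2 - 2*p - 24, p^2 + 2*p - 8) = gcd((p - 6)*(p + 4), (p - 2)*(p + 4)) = p + 4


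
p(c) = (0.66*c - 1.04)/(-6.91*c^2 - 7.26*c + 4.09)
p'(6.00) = 0.00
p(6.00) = -0.01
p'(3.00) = -0.00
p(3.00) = -0.01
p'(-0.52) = 0.11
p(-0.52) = -0.23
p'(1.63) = -0.02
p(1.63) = -0.00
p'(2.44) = -0.00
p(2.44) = -0.01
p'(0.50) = -6.78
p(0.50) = 0.56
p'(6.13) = 0.00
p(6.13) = -0.01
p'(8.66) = 0.00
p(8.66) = -0.01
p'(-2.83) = 0.08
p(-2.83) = 0.09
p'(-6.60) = 0.00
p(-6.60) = 0.02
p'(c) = (0.66*c - 1.04)*(13.82*c + 7.26)/(-6.91*c^2 - 7.26*c + 4.09)^2 + 0.66/(-6.91*c^2 - 7.26*c + 4.09) = (4.5606*c^2 - 14.3728*c - 4.851)/(47.7481*c^4 + 100.3332*c^3 - 3.8162*c^2 - 59.3868*c + 16.7281)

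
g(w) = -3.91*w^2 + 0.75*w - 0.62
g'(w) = 0.75 - 7.82*w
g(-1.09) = -6.08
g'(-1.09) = 9.27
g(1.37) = -6.93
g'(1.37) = -9.96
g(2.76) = -28.33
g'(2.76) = -20.83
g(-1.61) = -11.96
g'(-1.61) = 13.34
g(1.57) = -9.08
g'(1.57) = -11.53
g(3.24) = -39.24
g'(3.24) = -24.59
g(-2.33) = -23.59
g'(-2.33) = 18.97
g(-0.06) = -0.68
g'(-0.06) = 1.22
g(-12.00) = -572.66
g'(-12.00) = 94.59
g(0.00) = -0.62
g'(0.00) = 0.75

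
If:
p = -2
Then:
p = -2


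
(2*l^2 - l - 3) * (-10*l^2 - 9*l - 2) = -20*l^4 - 8*l^3 + 35*l^2 + 29*l + 6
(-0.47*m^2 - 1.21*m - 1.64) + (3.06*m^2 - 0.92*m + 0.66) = 2.59*m^2 - 2.13*m - 0.98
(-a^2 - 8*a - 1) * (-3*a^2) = 3*a^4 + 24*a^3 + 3*a^2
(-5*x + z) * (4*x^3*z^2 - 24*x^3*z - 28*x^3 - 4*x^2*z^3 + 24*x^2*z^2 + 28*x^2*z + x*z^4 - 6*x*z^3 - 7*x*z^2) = -20*x^4*z^2 + 120*x^4*z + 140*x^4 + 24*x^3*z^3 - 144*x^3*z^2 - 168*x^3*z - 9*x^2*z^4 + 54*x^2*z^3 + 63*x^2*z^2 + x*z^5 - 6*x*z^4 - 7*x*z^3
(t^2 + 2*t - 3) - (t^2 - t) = 3*t - 3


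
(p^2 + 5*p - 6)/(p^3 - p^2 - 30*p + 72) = (p - 1)/(p^2 - 7*p + 12)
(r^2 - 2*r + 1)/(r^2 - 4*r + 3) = (r - 1)/(r - 3)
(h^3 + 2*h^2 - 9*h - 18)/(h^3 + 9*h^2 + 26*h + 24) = (h - 3)/(h + 4)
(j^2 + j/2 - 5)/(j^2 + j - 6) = (j + 5/2)/(j + 3)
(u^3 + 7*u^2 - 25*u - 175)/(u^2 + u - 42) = (u^2 - 25)/(u - 6)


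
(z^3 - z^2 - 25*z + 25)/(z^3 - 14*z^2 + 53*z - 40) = (z + 5)/(z - 8)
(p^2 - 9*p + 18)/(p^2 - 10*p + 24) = (p - 3)/(p - 4)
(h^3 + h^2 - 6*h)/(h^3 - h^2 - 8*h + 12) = h/(h - 2)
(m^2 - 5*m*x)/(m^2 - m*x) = (m - 5*x)/(m - x)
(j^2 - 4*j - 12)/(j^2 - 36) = (j + 2)/(j + 6)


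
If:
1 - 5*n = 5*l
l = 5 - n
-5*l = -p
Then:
No Solution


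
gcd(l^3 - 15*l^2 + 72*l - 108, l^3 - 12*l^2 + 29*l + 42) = l - 6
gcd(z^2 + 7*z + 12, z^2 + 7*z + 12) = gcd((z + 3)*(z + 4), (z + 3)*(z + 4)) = z^2 + 7*z + 12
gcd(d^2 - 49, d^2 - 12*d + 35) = d - 7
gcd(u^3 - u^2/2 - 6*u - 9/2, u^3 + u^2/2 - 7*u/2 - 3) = u^2 + 5*u/2 + 3/2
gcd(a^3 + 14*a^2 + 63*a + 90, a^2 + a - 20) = a + 5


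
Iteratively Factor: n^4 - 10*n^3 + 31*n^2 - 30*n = (n - 2)*(n^3 - 8*n^2 + 15*n) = (n - 3)*(n - 2)*(n^2 - 5*n) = n*(n - 3)*(n - 2)*(n - 5)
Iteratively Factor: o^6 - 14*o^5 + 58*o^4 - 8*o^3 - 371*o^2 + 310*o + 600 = (o + 2)*(o^5 - 16*o^4 + 90*o^3 - 188*o^2 + 5*o + 300) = (o + 1)*(o + 2)*(o^4 - 17*o^3 + 107*o^2 - 295*o + 300) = (o - 5)*(o + 1)*(o + 2)*(o^3 - 12*o^2 + 47*o - 60) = (o - 5)*(o - 4)*(o + 1)*(o + 2)*(o^2 - 8*o + 15) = (o - 5)^2*(o - 4)*(o + 1)*(o + 2)*(o - 3)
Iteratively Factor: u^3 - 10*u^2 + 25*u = (u - 5)*(u^2 - 5*u) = u*(u - 5)*(u - 5)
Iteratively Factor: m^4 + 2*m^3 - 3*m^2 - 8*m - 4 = (m - 2)*(m^3 + 4*m^2 + 5*m + 2) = (m - 2)*(m + 2)*(m^2 + 2*m + 1) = (m - 2)*(m + 1)*(m + 2)*(m + 1)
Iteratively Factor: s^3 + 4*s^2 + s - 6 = (s + 2)*(s^2 + 2*s - 3) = (s - 1)*(s + 2)*(s + 3)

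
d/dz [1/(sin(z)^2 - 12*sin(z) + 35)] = 2*(6 - sin(z))*cos(z)/(sin(z)^2 - 12*sin(z) + 35)^2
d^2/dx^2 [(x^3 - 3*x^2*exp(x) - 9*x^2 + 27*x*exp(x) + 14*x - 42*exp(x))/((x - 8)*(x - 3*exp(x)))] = 12/(x^3 - 24*x^2 + 192*x - 512)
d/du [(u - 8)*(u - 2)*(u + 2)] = 3*u^2 - 16*u - 4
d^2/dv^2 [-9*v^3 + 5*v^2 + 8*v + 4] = 10 - 54*v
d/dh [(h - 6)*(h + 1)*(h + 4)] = 3*h^2 - 2*h - 26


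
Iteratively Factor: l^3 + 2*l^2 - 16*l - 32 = (l + 2)*(l^2 - 16) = (l - 4)*(l + 2)*(l + 4)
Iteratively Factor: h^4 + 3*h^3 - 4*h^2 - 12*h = (h)*(h^3 + 3*h^2 - 4*h - 12) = h*(h - 2)*(h^2 + 5*h + 6) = h*(h - 2)*(h + 2)*(h + 3)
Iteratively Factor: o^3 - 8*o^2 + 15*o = (o)*(o^2 - 8*o + 15) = o*(o - 3)*(o - 5)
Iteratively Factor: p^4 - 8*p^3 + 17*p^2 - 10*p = (p - 2)*(p^3 - 6*p^2 + 5*p) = (p - 2)*(p - 1)*(p^2 - 5*p) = p*(p - 2)*(p - 1)*(p - 5)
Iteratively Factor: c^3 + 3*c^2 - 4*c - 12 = (c + 3)*(c^2 - 4) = (c + 2)*(c + 3)*(c - 2)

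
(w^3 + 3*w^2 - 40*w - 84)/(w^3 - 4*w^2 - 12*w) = (w + 7)/w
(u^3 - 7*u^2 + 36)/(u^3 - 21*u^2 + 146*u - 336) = (u^2 - u - 6)/(u^2 - 15*u + 56)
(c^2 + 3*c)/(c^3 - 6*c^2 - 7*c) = (c + 3)/(c^2 - 6*c - 7)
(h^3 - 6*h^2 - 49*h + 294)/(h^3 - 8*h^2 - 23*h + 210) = (h + 7)/(h + 5)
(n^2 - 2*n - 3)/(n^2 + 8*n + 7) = (n - 3)/(n + 7)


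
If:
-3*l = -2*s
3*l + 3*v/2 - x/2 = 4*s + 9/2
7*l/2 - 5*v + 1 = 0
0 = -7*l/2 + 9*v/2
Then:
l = 18/7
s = 27/7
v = 2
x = -129/7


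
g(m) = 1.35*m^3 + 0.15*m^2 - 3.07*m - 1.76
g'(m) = 4.05*m^2 + 0.3*m - 3.07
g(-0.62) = -0.12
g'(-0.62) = -1.70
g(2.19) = 6.42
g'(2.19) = 17.01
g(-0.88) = 0.14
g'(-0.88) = -0.20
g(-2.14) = -7.73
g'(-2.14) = 14.84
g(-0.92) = 0.14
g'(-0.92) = 0.08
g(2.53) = 13.30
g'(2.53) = 23.61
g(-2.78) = -21.07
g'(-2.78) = 27.40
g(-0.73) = 0.04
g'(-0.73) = -1.13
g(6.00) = 276.82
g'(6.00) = 144.53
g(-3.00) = -27.65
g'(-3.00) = 32.48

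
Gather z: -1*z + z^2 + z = z^2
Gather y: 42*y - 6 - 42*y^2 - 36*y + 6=-42*y^2 + 6*y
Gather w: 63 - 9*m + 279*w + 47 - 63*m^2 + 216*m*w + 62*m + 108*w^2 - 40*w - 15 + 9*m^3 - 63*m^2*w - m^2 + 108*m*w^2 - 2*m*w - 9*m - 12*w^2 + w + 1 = 9*m^3 - 64*m^2 + 44*m + w^2*(108*m + 96) + w*(-63*m^2 + 214*m + 240) + 96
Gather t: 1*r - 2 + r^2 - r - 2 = r^2 - 4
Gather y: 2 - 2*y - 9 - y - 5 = -3*y - 12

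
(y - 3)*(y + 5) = y^2 + 2*y - 15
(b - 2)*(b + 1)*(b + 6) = b^3 + 5*b^2 - 8*b - 12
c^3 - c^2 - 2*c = c*(c - 2)*(c + 1)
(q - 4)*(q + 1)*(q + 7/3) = q^3 - 2*q^2/3 - 11*q - 28/3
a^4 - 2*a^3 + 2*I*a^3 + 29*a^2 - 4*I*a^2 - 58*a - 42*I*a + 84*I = (a - 2)*(a - 3*I)*(a - 2*I)*(a + 7*I)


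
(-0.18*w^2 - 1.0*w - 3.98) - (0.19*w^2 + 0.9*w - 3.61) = -0.37*w^2 - 1.9*w - 0.37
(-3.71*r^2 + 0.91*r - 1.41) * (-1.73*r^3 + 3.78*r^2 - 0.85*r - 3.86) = 6.4183*r^5 - 15.5981*r^4 + 9.0326*r^3 + 8.2173*r^2 - 2.3141*r + 5.4426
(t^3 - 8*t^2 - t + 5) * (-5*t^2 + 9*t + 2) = -5*t^5 + 49*t^4 - 65*t^3 - 50*t^2 + 43*t + 10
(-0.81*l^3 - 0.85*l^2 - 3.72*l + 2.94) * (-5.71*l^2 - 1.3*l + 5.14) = 4.6251*l^5 + 5.9065*l^4 + 18.1828*l^3 - 16.3204*l^2 - 22.9428*l + 15.1116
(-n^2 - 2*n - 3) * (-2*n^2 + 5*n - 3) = 2*n^4 - n^3 - n^2 - 9*n + 9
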